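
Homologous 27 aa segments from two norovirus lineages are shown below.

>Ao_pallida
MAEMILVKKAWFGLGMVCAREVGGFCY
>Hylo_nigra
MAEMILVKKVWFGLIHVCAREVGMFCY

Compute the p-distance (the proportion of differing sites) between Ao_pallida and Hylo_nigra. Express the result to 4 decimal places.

0.1481

The sequences differ at positions 10 (A/V), 15 (G/I), 16 (M/H), 24 (G/M).
There are 4 differences over 27 sites, so p = 4/27 = 0.1481.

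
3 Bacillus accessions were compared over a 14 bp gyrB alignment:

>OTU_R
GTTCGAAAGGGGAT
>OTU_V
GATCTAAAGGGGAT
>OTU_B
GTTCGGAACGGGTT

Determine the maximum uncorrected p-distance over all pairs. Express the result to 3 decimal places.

Pairwise Hamming distances:
  OTU_R vs OTU_V: 2
  OTU_R vs OTU_B: 3
  OTU_V vs OTU_B: 5
The largest is 5 mismatches, between OTU_V and OTU_B; p = 5/14 = 0.357.

0.357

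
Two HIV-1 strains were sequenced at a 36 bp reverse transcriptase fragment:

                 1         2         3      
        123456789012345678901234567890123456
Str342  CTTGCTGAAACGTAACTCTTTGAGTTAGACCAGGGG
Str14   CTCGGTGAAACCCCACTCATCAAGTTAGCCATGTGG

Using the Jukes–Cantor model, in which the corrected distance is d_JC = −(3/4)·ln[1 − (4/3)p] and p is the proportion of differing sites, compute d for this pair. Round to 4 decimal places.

0.4408

The sequences differ at positions 3 (T/C), 5 (C/G), 12 (G/C), 13 (T/C), 14 (A/C), 19 (T/A), 21 (T/C), 22 (G/A), 29 (A/C), 31 (C/A), 32 (A/T), 34 (G/T).
p = 12/36 = 0.333333.
d = −0.75 · ln(1 − (4/3)·0.333333) = −0.75 · ln(0.555556) = −0.75 · (-0.587786) = 0.4408.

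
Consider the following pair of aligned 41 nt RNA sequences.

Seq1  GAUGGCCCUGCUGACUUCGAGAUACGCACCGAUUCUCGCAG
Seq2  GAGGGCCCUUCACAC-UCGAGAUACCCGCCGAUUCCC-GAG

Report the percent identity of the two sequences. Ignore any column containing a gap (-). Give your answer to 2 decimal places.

79.49%

Excluding the 2 gap columns leaves 39 comparable sites.
The sequences differ at positions 3 (U/G), 10 (G/U), 12 (U/A), 13 (G/C), 26 (G/C), 28 (A/G), 36 (U/C), 39 (C/G).
31 of the 39 comparable sites match, so the percent identity is 31/39 × 100 = 79.49%.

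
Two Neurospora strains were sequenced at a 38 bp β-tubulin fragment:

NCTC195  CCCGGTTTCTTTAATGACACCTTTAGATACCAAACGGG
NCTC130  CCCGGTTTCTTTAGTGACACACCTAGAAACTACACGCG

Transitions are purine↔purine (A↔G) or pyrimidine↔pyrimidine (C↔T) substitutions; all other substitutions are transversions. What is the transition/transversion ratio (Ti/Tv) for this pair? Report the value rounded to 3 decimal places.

1.000

Mismatches occur at site 14 (A/G, transition), site 21 (C/A, transversion), site 22 (T/C, transition), site 23 (T/C, transition), site 28 (T/A, transversion), site 31 (C/T, transition), site 33 (A/C, transversion), site 37 (G/C, transversion).
Of the 8 differences, 4 transitions and 4 transversions, so Ti/Tv = 4/4 = 1.000.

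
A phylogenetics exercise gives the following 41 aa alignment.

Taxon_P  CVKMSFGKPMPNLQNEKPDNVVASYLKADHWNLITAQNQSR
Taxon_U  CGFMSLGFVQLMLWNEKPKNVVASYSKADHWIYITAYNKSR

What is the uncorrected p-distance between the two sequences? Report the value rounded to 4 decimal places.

0.3659

Differing sites — 2:V/G; 3:K/F; 6:F/L; 8:K/F; 9:P/V; 10:M/Q; 11:P/L; 12:N/M; 14:Q/W; 19:D/K; 26:L/S; 32:N/I; 33:L/Y; 37:Q/Y; 39:Q/K.
There are 15 differences over 41 sites, so p = 15/41 = 0.3659.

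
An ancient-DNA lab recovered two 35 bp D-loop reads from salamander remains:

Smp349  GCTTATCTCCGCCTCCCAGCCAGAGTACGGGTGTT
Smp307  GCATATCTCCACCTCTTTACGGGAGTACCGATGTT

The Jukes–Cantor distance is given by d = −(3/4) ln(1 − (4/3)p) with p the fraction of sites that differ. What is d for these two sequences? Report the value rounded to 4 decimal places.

0.3597

Differing sites — 3:T/A; 11:G/A; 16:C/T; 17:C/T; 18:A/T; 19:G/A; 21:C/G; 22:A/G; 29:G/C; 31:G/A.
p = 10/35 = 0.285714.
d = −0.75 · ln(1 − (4/3)·0.285714) = −0.75 · ln(0.619048) = −0.75 · (-0.479572) = 0.3597.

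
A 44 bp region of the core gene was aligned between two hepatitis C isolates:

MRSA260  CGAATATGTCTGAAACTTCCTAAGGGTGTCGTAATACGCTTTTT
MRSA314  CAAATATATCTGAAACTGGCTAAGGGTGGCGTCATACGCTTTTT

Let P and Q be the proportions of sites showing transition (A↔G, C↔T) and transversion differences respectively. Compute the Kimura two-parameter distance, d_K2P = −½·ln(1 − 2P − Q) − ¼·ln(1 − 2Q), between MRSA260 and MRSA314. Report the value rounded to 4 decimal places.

Differing sites — 2:G/A (Ti); 8:G/A (Ti); 18:T/G (Tv); 19:C/G (Tv); 29:T/G (Tv); 33:A/C (Tv).
Of the 6 differences, 2 transitions and 4 transversions over 44 sites: P = 2/44 = 0.045455, Q = 4/44 = 0.090909.
d = −0.5·ln(0.818181) − 0.25·ln(0.818182) = −0.5·(-0.200672) − 0.25·(-0.200670) = 0.1505.

0.1505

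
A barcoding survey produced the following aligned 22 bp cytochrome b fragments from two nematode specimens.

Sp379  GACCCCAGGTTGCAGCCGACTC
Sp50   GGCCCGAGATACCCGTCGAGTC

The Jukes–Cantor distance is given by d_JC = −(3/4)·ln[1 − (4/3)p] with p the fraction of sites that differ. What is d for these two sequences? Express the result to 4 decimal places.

0.4975

The sequences differ at positions 2 (A/G), 6 (C/G), 9 (G/A), 11 (T/A), 12 (G/C), 14 (A/C), 16 (C/T), 20 (C/G).
p = 8/22 = 0.363636.
d = −0.75 · ln(1 − (4/3)·0.363636) = −0.75 · ln(0.515152) = −0.75 · (-0.663293) = 0.4975.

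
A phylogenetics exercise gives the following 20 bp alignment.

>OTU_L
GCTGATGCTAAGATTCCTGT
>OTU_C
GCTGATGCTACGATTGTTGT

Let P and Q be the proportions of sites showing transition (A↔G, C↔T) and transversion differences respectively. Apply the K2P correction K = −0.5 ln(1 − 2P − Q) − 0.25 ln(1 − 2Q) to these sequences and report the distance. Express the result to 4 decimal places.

Mismatches occur at site 11 (A→C, transversion), site 16 (C→G, transversion), site 17 (C→T, transition).
Of the 3 differences, 1 transition and 2 transversions over 20 sites: P = 1/20 = 0.050000, Q = 2/20 = 0.100000.
d = −0.5·ln(0.800000) − 0.25·ln(0.800000) = −0.5·(-0.223144) − 0.25·(-0.223144) = 0.1674.

0.1674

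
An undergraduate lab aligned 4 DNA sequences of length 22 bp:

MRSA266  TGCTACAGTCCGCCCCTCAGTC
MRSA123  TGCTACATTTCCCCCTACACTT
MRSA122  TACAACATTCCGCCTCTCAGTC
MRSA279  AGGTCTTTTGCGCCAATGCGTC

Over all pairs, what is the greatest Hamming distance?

14

Pairwise Hamming distances:
  MRSA266 vs MRSA123: 7
  MRSA266 vs MRSA122: 4
  MRSA266 vs MRSA279: 11
  MRSA123 vs MRSA122: 9
  MRSA123 vs MRSA279: 14
  MRSA122 vs MRSA279: 12
The largest is 14, between MRSA123 and MRSA279.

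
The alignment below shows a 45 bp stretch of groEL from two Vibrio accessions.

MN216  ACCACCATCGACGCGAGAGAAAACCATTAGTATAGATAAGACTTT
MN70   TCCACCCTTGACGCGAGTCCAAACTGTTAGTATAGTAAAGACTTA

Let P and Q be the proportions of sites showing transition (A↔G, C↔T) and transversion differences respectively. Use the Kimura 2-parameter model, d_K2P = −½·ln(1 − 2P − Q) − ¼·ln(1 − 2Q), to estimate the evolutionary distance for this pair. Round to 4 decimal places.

0.2962

Mismatches occur at site 1 (A→T, transversion), site 7 (A→C, transversion), site 9 (C→T, transition), site 18 (A→T, transversion), site 19 (G→C, transversion), site 20 (A→C, transversion), site 25 (C→T, transition), site 26 (A→G, transition), site 36 (A→T, transversion), site 37 (T→A, transversion), site 45 (T→A, transversion).
Of the 11 differences, 3 transitions and 8 transversions over 45 sites: P = 3/45 = 0.066667, Q = 8/45 = 0.177778.
d = −0.5·ln(0.688888) − 0.25·ln(0.644444) = −0.5·(-0.372677) − 0.25·(-0.439367) = 0.2962.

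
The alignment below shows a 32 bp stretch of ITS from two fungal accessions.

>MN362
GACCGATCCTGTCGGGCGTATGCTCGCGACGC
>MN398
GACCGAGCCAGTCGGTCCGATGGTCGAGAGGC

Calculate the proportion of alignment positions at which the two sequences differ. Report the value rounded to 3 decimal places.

The sequences differ at positions 7 (T/G), 10 (T/A), 16 (G/T), 18 (G/C), 19 (T/G), 23 (C/G), 27 (C/A), 30 (C/G).
There are 8 differences over 32 sites, so p = 8/32 = 0.250.

0.250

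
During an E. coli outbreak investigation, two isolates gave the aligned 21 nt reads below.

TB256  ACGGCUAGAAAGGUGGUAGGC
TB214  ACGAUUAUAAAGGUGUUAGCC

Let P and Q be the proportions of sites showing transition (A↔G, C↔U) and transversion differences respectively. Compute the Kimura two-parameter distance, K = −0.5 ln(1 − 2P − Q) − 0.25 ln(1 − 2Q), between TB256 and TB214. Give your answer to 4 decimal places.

0.2869

Mismatches occur at site 4 (G↔A, transition), site 5 (C↔U, transition), site 8 (G↔U, transversion), site 16 (G↔U, transversion), site 20 (G↔C, transversion).
Of the 5 differences, 2 transitions and 3 transversions over 21 sites: P = 2/21 = 0.095238, Q = 3/21 = 0.142857.
d = −0.5·ln(0.666667) − 0.25·ln(0.714286) = −0.5·(-0.405465) − 0.25·(-0.336472) = 0.2869.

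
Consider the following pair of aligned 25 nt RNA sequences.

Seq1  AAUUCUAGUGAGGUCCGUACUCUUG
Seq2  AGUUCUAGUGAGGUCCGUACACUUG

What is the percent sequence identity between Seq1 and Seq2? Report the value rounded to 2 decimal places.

Mismatches occur at site 2 (A→G), site 21 (U→A).
23 of the 25 sites match, so the percent identity is 23/25 × 100 = 92.00%.

92.00%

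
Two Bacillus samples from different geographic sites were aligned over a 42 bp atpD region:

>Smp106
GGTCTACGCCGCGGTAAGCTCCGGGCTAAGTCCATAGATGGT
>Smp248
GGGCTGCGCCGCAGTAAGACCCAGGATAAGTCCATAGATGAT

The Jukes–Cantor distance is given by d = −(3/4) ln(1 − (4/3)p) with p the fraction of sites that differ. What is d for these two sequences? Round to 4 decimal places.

Mismatches occur at site 3 (T/G), site 6 (A/G), site 13 (G/A), site 19 (C/A), site 20 (T/C), site 23 (G/A), site 26 (C/A), site 41 (G/A).
p = 8/42 = 0.190476.
d = −0.75 · ln(1 − (4/3)·0.190476) = −0.75 · ln(0.746032) = −0.75 · (-0.292987) = 0.2197.

0.2197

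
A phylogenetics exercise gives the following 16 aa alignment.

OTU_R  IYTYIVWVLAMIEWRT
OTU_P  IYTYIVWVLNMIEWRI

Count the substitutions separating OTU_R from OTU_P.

2

Differing sites — 10:A/N; 16:T/I.
That gives 2 mismatches out of 16 aligned sites, so the Hamming distance is 2.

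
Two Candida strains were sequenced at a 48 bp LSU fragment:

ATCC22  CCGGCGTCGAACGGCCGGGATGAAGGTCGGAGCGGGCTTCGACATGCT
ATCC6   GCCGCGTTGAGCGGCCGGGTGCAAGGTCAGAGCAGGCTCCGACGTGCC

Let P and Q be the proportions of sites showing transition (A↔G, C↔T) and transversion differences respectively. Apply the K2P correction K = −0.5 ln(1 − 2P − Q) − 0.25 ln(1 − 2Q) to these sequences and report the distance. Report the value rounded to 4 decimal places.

0.3104

Mismatches occur at site 1 (C↔G, transversion), site 3 (G↔C, transversion), site 8 (C↔T, transition), site 11 (A↔G, transition), site 20 (A↔T, transversion), site 21 (T↔G, transversion), site 22 (G↔C, transversion), site 29 (G↔A, transition), site 34 (G↔A, transition), site 39 (T↔C, transition), site 44 (A↔G, transition), site 48 (T↔C, transition).
Of the 12 differences, 7 transitions and 5 transversions over 48 sites: P = 7/48 = 0.145833, Q = 5/48 = 0.104167.
d = −0.5·ln(0.604167) − 0.25·ln(0.791666) = −0.5·(-0.503905) − 0.25·(-0.233616) = 0.3104.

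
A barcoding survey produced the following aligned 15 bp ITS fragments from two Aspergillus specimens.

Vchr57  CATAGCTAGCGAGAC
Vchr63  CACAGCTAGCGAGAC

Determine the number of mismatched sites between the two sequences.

1

The sequences differ at position 3 (T/C).
That gives 1 mismatch out of 15 aligned sites, so the Hamming distance is 1.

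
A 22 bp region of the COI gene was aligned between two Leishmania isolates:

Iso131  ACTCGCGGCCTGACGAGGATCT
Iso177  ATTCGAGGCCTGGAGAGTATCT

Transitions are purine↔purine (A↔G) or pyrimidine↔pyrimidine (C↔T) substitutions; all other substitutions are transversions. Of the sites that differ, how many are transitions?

Differing sites — 2:C/T (Ti); 6:C/A (Tv); 13:A/G (Ti); 14:C/A (Tv); 18:G/T (Tv).
Of the 5 differences, 2 transitions and 3 transversions, so the answer is 2.

2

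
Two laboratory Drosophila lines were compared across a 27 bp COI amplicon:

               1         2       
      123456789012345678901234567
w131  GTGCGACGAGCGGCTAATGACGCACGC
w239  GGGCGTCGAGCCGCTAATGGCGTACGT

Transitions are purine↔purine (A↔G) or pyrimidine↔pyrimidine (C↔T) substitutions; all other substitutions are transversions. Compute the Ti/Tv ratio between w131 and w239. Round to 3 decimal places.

Mismatches occur at site 2 (T↔G, transversion), site 6 (A↔T, transversion), site 12 (G↔C, transversion), site 20 (A↔G, transition), site 23 (C↔T, transition), site 27 (C↔T, transition).
Of the 6 differences, 3 transitions and 3 transversions, so Ti/Tv = 3/3 = 1.000.

1.000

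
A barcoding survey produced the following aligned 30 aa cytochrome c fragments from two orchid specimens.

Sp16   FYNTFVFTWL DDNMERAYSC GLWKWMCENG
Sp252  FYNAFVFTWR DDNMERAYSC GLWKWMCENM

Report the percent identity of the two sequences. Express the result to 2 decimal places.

Mismatches occur at site 4 (T→A), site 10 (L→R), site 30 (G→M).
27 of the 30 sites match, so the percent identity is 27/30 × 100 = 90.00%.

90.00%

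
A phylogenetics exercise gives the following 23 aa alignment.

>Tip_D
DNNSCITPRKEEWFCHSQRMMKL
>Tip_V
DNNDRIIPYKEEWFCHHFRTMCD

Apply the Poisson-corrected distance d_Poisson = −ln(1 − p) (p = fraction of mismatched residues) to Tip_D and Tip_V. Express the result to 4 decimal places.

The sequences differ at positions 4 (S/D), 5 (C/R), 7 (T/I), 9 (R/Y), 17 (S/H), 18 (Q/F), 20 (M/T), 22 (K/C), 23 (L/D).
p = 9/23 = 0.391304.
d = −ln(1 − 0.391304) = −ln(0.608696) = 0.4964.

0.4964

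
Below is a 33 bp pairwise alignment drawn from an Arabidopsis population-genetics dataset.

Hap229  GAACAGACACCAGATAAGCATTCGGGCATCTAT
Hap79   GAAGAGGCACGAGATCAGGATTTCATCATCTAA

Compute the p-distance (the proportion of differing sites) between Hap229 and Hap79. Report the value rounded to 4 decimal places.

0.3030

Mismatches occur at site 4 (C→G), site 7 (A→G), site 11 (C→G), site 16 (A→C), site 19 (C→G), site 23 (C→T), site 24 (G→C), site 25 (G→A), site 26 (G→T), site 33 (T→A).
There are 10 differences over 33 sites, so p = 10/33 = 0.3030.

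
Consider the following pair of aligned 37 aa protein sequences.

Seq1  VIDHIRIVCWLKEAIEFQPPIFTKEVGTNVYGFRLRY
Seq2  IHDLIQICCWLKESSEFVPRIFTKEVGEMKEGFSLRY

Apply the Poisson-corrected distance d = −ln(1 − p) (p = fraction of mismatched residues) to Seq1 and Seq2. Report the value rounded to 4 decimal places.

0.4754

Mismatches occur at site 1 (V→I), site 2 (I→H), site 4 (H→L), site 6 (R→Q), site 8 (V→C), site 14 (A→S), site 15 (I→S), site 18 (Q→V), site 20 (P→R), site 28 (T→E), site 29 (N→M), site 30 (V→K), site 31 (Y→E), site 34 (R→S).
p = 14/37 = 0.378378.
d = −ln(1 − 0.378378) = −ln(0.621622) = 0.4754.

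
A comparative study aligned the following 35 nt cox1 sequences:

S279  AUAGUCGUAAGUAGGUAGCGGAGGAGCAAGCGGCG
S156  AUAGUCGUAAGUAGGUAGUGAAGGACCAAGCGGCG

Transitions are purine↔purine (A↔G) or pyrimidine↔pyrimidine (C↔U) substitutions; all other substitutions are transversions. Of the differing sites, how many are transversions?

The sequences differ at positions 19 (C/U, transition), 21 (G/A, transition), 26 (G/C, transversion).
Of the 3 differences, 2 transitions and 1 transversion, so the answer is 1.

1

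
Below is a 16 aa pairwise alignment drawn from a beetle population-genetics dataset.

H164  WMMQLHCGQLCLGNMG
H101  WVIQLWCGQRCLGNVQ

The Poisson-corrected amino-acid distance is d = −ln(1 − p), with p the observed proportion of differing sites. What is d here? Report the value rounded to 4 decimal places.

The sequences differ at positions 2 (M/V), 3 (M/I), 6 (H/W), 10 (L/R), 15 (M/V), 16 (G/Q).
p = 6/16 = 0.375000.
d = −ln(1 − 0.375000) = −ln(0.625000) = 0.4700.

0.4700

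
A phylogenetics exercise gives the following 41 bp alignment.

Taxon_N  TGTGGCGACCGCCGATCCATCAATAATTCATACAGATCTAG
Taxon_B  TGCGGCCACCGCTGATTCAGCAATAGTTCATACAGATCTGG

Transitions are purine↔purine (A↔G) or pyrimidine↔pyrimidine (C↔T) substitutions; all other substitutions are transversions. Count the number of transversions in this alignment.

The sequences differ at positions 3 (T/C, transition), 7 (G/C, transversion), 13 (C/T, transition), 17 (C/T, transition), 20 (T/G, transversion), 26 (A/G, transition), 40 (A/G, transition).
Of the 7 differences, 5 transitions and 2 transversions, so the answer is 2.

2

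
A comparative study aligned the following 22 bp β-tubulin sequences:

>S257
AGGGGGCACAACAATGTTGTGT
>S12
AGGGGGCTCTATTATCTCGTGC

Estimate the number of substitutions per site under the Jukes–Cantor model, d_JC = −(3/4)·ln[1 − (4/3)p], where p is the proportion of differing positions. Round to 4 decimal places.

0.4141

Differing sites — 8:A/T; 10:A/T; 12:C/T; 13:A/T; 16:G/C; 18:T/C; 22:T/C.
p = 7/22 = 0.318182.
d = −0.75 · ln(1 − (4/3)·0.318182) = −0.75 · ln(0.575757) = −0.75 · (-0.552070) = 0.4141.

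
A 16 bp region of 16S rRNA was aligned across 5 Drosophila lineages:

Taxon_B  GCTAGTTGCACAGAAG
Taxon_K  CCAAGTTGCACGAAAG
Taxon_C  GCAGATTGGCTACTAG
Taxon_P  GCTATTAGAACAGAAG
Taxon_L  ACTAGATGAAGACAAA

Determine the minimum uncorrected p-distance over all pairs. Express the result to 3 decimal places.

0.188

Pairwise Hamming distances:
  Taxon_B vs Taxon_K: 4
  Taxon_B vs Taxon_C: 8
  Taxon_B vs Taxon_P: 3
  Taxon_B vs Taxon_L: 6
  Taxon_K vs Taxon_C: 9
  Taxon_K vs Taxon_P: 7
  Taxon_K vs Taxon_L: 8
  Taxon_C vs Taxon_P: 9
  Taxon_C vs Taxon_L: 10
  Taxon_P vs Taxon_L: 7
The smallest is 3 mismatches, between Taxon_B and Taxon_P; p = 3/16 = 0.188.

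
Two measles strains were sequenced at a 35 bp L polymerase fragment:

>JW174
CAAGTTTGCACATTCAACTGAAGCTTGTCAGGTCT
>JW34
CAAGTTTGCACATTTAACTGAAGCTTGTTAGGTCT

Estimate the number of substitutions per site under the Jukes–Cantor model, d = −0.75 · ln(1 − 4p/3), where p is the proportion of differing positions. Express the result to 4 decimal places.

Mismatches occur at site 15 (C/T), site 29 (C/T).
p = 2/35 = 0.057143.
d = −0.75 · ln(1 − (4/3)·0.057143) = −0.75 · ln(0.923809) = −0.75 · (-0.079250) = 0.0594.

0.0594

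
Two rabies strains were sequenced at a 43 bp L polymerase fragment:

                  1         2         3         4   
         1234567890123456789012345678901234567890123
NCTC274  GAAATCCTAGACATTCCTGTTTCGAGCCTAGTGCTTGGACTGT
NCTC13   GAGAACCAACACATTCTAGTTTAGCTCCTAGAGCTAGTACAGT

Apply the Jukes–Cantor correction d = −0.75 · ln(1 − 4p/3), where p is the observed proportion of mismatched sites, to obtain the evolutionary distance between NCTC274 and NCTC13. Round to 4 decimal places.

0.3870

Differing sites — 3:A/G; 5:T/A; 8:T/A; 10:G/C; 17:C/T; 18:T/A; 23:C/A; 25:A/C; 26:G/T; 32:T/A; 36:T/A; 38:G/T; 41:T/A.
p = 13/43 = 0.302326.
d = −0.75 · ln(1 − (4/3)·0.302326) = −0.75 · ln(0.596899) = −0.75 · (-0.516007) = 0.3870.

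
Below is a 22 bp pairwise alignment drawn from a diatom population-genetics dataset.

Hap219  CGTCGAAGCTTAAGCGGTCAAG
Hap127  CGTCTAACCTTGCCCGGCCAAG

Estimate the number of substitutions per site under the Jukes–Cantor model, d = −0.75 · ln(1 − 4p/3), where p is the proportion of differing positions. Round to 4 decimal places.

0.3390

Differing sites — 5:G/T; 8:G/C; 12:A/G; 13:A/C; 14:G/C; 18:T/C.
p = 6/22 = 0.272727.
d = −0.75 · ln(1 − (4/3)·0.272727) = −0.75 · ln(0.636364) = −0.75 · (-0.451985) = 0.3390.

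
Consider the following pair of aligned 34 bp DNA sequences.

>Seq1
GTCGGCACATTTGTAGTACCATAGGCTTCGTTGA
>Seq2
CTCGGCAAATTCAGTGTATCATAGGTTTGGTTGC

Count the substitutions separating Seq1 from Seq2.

The sequences differ at positions 1 (G/C), 8 (C/A), 12 (T/C), 13 (G/A), 14 (T/G), 15 (A/T), 19 (C/T), 26 (C/T), 29 (C/G), 34 (A/C).
That gives 10 mismatches out of 34 aligned sites, so the Hamming distance is 10.

10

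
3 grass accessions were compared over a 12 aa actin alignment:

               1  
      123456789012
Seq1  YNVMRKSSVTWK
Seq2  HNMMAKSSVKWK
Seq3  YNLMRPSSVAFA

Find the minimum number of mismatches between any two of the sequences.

4

Pairwise Hamming distances:
  Seq1 vs Seq2: 4
  Seq1 vs Seq3: 5
  Seq2 vs Seq3: 7
The smallest is 4, between Seq1 and Seq2.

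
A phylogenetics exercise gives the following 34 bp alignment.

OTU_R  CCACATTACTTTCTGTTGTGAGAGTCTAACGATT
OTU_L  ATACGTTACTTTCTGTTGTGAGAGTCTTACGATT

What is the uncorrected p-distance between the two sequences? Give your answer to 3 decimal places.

0.118

Differing sites — 1:C/A; 2:C/T; 5:A/G; 28:A/T.
There are 4 differences over 34 sites, so p = 4/34 = 0.118.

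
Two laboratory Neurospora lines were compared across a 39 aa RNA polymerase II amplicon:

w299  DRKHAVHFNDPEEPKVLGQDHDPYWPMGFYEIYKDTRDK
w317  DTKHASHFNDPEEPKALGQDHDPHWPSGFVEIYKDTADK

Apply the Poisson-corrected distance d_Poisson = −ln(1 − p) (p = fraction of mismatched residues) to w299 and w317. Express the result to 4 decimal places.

Differing sites — 2:R/T; 6:V/S; 16:V/A; 24:Y/H; 27:M/S; 30:Y/V; 37:R/A.
p = 7/39 = 0.179487.
d = −ln(1 − 0.179487) = −ln(0.820513) = 0.1978.

0.1978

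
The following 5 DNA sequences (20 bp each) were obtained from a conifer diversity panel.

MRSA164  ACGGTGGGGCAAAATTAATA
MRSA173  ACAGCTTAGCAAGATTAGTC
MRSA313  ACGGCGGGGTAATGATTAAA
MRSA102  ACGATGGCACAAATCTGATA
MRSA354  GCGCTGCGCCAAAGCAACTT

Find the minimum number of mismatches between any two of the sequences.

Pairwise Hamming distances:
  MRSA164 vs MRSA173: 8
  MRSA164 vs MRSA313: 7
  MRSA164 vs MRSA102: 6
  MRSA164 vs MRSA354: 9
  MRSA173 vs MRSA313: 12
  MRSA173 vs MRSA102: 13
  MRSA173 vs MRSA354: 14
  MRSA313 vs MRSA102: 10
  MRSA313 vs MRSA354: 13
  MRSA102 vs MRSA354: 10
The smallest is 6, between MRSA164 and MRSA102.

6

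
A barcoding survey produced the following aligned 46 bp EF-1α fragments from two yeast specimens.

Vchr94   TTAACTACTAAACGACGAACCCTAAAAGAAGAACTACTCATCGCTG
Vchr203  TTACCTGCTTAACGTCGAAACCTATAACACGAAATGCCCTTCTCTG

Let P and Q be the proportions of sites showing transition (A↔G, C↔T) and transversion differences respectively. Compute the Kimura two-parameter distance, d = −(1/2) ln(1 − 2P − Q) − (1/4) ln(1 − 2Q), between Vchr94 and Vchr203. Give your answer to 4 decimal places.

The sequences differ at positions 4 (A/C, transversion), 7 (A/G, transition), 10 (A/T, transversion), 15 (A/T, transversion), 20 (C/A, transversion), 25 (A/T, transversion), 28 (G/C, transversion), 30 (A/C, transversion), 34 (C/A, transversion), 36 (A/G, transition), 38 (T/C, transition), 40 (A/T, transversion), 43 (G/T, transversion).
Of the 13 differences, 3 transitions and 10 transversions over 46 sites: P = 3/46 = 0.065217, Q = 10/46 = 0.217391.
d = −0.5·ln(0.652175) − 0.25·ln(0.565218) = −0.5·(-0.427442) − 0.25·(-0.570544) = 0.3564.

0.3564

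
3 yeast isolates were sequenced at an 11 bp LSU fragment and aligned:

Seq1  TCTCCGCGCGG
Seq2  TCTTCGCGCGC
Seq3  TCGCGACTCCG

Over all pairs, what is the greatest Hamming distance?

Pairwise Hamming distances:
  Seq1 vs Seq2: 2
  Seq1 vs Seq3: 5
  Seq2 vs Seq3: 7
The largest is 7, between Seq2 and Seq3.

7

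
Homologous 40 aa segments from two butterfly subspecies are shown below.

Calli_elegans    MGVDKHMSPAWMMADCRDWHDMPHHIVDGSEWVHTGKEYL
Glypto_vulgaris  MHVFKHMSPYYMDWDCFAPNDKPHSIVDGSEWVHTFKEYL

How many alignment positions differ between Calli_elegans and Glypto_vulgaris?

13

Mismatches occur at site 2 (G→H), site 4 (D→F), site 10 (A→Y), site 11 (W→Y), site 13 (M→D), site 14 (A→W), site 17 (R→F), site 18 (D→A), site 19 (W→P), site 20 (H→N), site 22 (M→K), site 25 (H→S), site 36 (G→F).
That gives 13 mismatches out of 40 aligned sites, so the Hamming distance is 13.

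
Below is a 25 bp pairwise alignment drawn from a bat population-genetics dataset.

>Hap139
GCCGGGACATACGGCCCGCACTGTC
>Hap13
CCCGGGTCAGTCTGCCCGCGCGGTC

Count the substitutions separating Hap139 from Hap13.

7

Differing sites — 1:G/C; 7:A/T; 10:T/G; 11:A/T; 13:G/T; 20:A/G; 22:T/G.
That gives 7 mismatches out of 25 aligned sites, so the Hamming distance is 7.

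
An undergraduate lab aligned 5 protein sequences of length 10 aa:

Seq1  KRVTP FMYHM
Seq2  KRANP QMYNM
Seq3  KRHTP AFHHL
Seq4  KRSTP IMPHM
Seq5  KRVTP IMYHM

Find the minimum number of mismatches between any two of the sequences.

Pairwise Hamming distances:
  Seq1 vs Seq2: 4
  Seq1 vs Seq3: 5
  Seq1 vs Seq4: 3
  Seq1 vs Seq5: 1
  Seq2 vs Seq3: 7
  Seq2 vs Seq4: 5
  Seq2 vs Seq5: 4
  Seq3 vs Seq4: 5
  Seq3 vs Seq5: 5
  Seq4 vs Seq5: 2
The smallest is 1, between Seq1 and Seq5.

1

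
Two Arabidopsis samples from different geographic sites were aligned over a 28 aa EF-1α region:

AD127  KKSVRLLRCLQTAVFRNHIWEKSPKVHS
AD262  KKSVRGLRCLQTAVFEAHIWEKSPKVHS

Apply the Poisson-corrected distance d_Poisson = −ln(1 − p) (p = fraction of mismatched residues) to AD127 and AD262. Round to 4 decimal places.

The sequences differ at positions 6 (L/G), 16 (R/E), 17 (N/A).
p = 3/28 = 0.107143.
d = −ln(1 − 0.107143) = −ln(0.892857) = 0.1133.

0.1133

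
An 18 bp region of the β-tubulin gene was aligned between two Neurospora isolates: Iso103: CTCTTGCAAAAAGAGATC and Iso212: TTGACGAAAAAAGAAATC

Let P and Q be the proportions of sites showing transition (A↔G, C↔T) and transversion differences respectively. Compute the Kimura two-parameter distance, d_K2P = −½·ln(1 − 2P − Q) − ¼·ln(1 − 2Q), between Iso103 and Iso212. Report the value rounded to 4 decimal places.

Mismatches occur at site 1 (C→T, transition), site 3 (C→G, transversion), site 4 (T→A, transversion), site 5 (T→C, transition), site 7 (C→A, transversion), site 15 (G→A, transition).
Of the 6 differences, 3 transitions and 3 transversions over 18 sites: P = 3/18 = 0.166667, Q = 3/18 = 0.166667.
d = −0.5·ln(0.499999) − 0.25·ln(0.666666) = −0.5·(-0.693149) − 0.25·(-0.405466) = 0.4479.

0.4479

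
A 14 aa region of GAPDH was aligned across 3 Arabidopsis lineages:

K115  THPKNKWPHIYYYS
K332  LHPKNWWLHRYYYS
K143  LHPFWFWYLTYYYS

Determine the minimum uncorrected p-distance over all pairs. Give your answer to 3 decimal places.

Pairwise Hamming distances:
  K115 vs K332: 4
  K115 vs K143: 7
  K332 vs K143: 6
The smallest is 4 mismatches, between K115 and K332; p = 4/14 = 0.286.

0.286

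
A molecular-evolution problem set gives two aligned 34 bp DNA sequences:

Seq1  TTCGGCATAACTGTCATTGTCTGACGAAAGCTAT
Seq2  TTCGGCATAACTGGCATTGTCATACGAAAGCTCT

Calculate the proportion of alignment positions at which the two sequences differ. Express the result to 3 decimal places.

The sequences differ at positions 14 (T/G), 22 (T/A), 23 (G/T), 33 (A/C).
There are 4 differences over 34 sites, so p = 4/34 = 0.118.

0.118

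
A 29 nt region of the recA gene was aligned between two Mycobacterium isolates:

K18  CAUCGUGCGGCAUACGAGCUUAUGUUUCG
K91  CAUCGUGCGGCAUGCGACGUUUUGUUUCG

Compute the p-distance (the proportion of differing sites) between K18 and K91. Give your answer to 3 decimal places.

The sequences differ at positions 14 (A/G), 18 (G/C), 19 (C/G), 22 (A/U).
There are 4 differences over 29 sites, so p = 4/29 = 0.138.

0.138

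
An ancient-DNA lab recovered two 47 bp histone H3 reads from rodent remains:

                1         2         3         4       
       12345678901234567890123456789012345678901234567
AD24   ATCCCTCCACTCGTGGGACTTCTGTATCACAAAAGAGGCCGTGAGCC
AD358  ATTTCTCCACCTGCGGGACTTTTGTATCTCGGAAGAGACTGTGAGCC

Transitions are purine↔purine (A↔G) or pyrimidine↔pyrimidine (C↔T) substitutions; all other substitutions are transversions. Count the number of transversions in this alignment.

1

The sequences differ at positions 3 (C/T, transition), 4 (C/T, transition), 11 (T/C, transition), 12 (C/T, transition), 14 (T/C, transition), 22 (C/T, transition), 29 (A/T, transversion), 31 (A/G, transition), 32 (A/G, transition), 38 (G/A, transition), 40 (C/T, transition).
Of the 11 differences, 10 transitions and 1 transversion, so the answer is 1.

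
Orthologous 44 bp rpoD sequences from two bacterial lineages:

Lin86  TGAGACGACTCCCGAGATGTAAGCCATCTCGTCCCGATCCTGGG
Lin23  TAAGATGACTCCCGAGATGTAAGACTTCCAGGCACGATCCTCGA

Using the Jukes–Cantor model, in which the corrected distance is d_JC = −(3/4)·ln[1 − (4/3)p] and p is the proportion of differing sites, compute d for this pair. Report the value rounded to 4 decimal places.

0.2708

The sequences differ at positions 2 (G/A), 6 (C/T), 24 (C/A), 26 (A/T), 29 (T/C), 30 (C/A), 32 (T/G), 34 (C/A), 42 (G/C), 44 (G/A).
p = 10/44 = 0.227273.
d = −0.75 · ln(1 − (4/3)·0.227273) = −0.75 · ln(0.696969) = −0.75 · (-0.361014) = 0.2708.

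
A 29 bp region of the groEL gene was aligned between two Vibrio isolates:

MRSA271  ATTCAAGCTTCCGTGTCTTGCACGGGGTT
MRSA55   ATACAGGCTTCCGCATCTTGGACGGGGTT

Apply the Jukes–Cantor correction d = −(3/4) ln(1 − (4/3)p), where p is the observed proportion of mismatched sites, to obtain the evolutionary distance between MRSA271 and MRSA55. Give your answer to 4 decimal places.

Mismatches occur at site 3 (T→A), site 6 (A→G), site 14 (T→C), site 15 (G→A), site 21 (C→G).
p = 5/29 = 0.172414.
d = −0.75 · ln(1 − (4/3)·0.172414) = −0.75 · ln(0.770115) = −0.75 · (-0.261215) = 0.1959.

0.1959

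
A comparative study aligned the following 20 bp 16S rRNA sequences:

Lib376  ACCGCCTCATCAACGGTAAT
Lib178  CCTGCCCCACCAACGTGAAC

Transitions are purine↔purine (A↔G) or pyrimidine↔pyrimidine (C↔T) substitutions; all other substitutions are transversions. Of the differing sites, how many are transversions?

Differing sites — 1:A/C (Tv); 3:C/T (Ti); 7:T/C (Ti); 10:T/C (Ti); 16:G/T (Tv); 17:T/G (Tv); 20:T/C (Ti).
Of the 7 differences, 4 transitions and 3 transversions, so the answer is 3.

3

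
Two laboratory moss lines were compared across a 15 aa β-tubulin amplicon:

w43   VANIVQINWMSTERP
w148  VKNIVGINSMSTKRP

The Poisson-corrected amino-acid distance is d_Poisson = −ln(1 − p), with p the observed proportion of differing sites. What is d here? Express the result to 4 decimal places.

0.3102

The sequences differ at positions 2 (A/K), 6 (Q/G), 9 (W/S), 13 (E/K).
p = 4/15 = 0.266667.
d = −ln(1 − 0.266667) = −ln(0.733333) = 0.3102.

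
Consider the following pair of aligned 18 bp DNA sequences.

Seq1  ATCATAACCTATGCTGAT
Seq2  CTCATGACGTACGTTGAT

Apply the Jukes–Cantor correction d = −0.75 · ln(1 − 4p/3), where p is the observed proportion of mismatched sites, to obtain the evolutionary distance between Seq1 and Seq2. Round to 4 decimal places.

Differing sites — 1:A/C; 6:A/G; 9:C/G; 12:T/C; 14:C/T.
p = 5/18 = 0.277778.
d = −0.75 · ln(1 − (4/3)·0.277778) = −0.75 · ln(0.629629) = −0.75 · (-0.462625) = 0.3470.

0.3470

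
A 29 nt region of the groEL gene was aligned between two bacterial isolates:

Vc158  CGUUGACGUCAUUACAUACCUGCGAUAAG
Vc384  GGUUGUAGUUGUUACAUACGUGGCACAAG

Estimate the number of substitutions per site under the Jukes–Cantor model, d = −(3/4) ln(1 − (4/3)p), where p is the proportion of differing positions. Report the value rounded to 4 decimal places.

Mismatches occur at site 1 (C→G), site 6 (A→U), site 7 (C→A), site 10 (C→U), site 11 (A→G), site 20 (C→G), site 23 (C→G), site 24 (G→C), site 26 (U→C).
p = 9/29 = 0.310345.
d = −0.75 · ln(1 − (4/3)·0.310345) = −0.75 · ln(0.586207) = −0.75 · (-0.534082) = 0.4006.

0.4006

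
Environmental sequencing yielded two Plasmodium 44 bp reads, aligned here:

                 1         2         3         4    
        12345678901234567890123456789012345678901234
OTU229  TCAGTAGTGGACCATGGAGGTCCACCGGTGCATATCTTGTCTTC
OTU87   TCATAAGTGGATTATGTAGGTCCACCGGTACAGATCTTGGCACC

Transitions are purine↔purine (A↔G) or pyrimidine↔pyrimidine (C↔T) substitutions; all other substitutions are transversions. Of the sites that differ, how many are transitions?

Mismatches occur at site 4 (G→T, transversion), site 5 (T→A, transversion), site 12 (C→T, transition), site 13 (C→T, transition), site 17 (G→T, transversion), site 30 (G→A, transition), site 33 (T→G, transversion), site 40 (T→G, transversion), site 42 (T→A, transversion), site 43 (T→C, transition).
Of the 10 differences, 4 transitions and 6 transversions, so the answer is 4.

4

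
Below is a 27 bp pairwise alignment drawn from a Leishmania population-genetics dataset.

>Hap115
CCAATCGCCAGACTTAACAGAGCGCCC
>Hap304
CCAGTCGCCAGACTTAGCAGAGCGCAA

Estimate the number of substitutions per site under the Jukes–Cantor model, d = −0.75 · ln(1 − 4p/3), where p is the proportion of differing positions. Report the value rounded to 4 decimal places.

Mismatches occur at site 4 (A→G), site 17 (A→G), site 26 (C→A), site 27 (C→A).
p = 4/27 = 0.148148.
d = −0.75 · ln(1 − (4/3)·0.148148) = −0.75 · ln(0.802469) = −0.75 · (-0.220062) = 0.1650.

0.1650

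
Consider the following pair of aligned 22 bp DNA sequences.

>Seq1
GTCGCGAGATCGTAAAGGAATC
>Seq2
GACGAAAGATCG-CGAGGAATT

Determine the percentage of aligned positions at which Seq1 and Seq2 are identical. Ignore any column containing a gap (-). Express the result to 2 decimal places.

Excluding the 1 gap column leaves 21 comparable sites.
The sequences differ at positions 2 (T/A), 5 (C/A), 6 (G/A), 14 (A/C), 15 (A/G), 22 (C/T).
15 of the 21 comparable sites match, so the percent identity is 15/21 × 100 = 71.43%.

71.43%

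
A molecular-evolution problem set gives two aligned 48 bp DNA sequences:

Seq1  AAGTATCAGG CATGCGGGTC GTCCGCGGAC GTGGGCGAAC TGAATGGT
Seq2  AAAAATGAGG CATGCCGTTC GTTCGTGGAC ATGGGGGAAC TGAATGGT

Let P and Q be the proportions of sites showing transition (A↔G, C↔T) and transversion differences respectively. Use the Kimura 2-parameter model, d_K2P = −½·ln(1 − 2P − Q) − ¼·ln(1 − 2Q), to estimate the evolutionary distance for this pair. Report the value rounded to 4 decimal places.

Differing sites — 3:G/A (Ti); 4:T/A (Tv); 7:C/G (Tv); 16:G/C (Tv); 18:G/T (Tv); 23:C/T (Ti); 26:C/T (Ti); 31:G/A (Ti); 36:C/G (Tv).
Of the 9 differences, 4 transitions and 5 transversions over 48 sites: P = 4/48 = 0.083333, Q = 5/48 = 0.104167.
d = −0.5·ln(0.729167) − 0.25·ln(0.791666) = −0.5·(-0.315852) − 0.25·(-0.233616) = 0.2163.

0.2163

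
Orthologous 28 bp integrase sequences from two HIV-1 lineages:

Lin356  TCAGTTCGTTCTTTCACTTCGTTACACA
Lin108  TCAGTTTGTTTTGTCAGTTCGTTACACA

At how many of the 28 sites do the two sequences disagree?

4

The sequences differ at positions 7 (C/T), 11 (C/T), 13 (T/G), 17 (C/G).
That gives 4 mismatches out of 28 aligned sites, so the Hamming distance is 4.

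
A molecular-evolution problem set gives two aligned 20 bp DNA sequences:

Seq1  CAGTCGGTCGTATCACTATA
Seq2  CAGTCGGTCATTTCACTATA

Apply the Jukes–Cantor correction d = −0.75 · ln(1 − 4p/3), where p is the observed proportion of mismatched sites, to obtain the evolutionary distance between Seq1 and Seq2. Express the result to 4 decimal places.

Mismatches occur at site 10 (G↔A), site 12 (A↔T).
p = 2/20 = 0.100000.
d = −0.75 · ln(1 − (4/3)·0.100000) = −0.75 · ln(0.866667) = −0.75 · (-0.143100) = 0.1073.

0.1073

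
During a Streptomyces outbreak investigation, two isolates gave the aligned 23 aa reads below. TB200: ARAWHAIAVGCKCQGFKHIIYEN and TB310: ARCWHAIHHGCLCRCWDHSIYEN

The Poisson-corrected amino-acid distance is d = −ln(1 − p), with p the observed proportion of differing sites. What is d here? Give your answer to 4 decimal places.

0.4964

The sequences differ at positions 3 (A/C), 8 (A/H), 9 (V/H), 12 (K/L), 14 (Q/R), 15 (G/C), 16 (F/W), 17 (K/D), 19 (I/S).
p = 9/23 = 0.391304.
d = −ln(1 − 0.391304) = −ln(0.608696) = 0.4964.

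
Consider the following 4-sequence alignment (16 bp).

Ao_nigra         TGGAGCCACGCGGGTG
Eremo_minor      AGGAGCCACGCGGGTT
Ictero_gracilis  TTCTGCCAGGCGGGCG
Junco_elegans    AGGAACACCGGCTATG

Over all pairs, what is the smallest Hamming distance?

Pairwise Hamming distances:
  Ao_nigra vs Eremo_minor: 2
  Ao_nigra vs Ictero_gracilis: 5
  Ao_nigra vs Junco_elegans: 8
  Eremo_minor vs Ictero_gracilis: 7
  Eremo_minor vs Junco_elegans: 8
  Ictero_gracilis vs Junco_elegans: 13
The smallest is 2, between Ao_nigra and Eremo_minor.

2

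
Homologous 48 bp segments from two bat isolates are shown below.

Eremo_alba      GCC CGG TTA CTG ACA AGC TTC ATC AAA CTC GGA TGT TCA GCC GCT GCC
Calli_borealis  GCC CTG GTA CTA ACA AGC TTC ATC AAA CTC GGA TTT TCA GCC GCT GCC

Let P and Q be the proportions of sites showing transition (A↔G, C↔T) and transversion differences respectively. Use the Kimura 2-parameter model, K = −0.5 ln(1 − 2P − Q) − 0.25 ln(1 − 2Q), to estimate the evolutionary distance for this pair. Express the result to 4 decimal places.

0.0884

Differing sites — 5:G/T (Tv); 7:T/G (Tv); 12:G/A (Ti); 35:G/T (Tv).
Of the 4 differences, 1 transition and 3 transversions over 48 sites: P = 1/48 = 0.020833, Q = 3/48 = 0.062500.
d = −0.5·ln(0.895834) − 0.25·ln(0.875000) = −0.5·(-0.110000) − 0.25·(-0.133531) = 0.0884.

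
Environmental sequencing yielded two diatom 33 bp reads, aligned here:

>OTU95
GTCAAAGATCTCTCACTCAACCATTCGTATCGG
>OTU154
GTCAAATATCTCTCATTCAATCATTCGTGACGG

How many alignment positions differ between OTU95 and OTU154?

5

The sequences differ at positions 7 (G/T), 16 (C/T), 21 (C/T), 29 (A/G), 30 (T/A).
That gives 5 mismatches out of 33 aligned sites, so the Hamming distance is 5.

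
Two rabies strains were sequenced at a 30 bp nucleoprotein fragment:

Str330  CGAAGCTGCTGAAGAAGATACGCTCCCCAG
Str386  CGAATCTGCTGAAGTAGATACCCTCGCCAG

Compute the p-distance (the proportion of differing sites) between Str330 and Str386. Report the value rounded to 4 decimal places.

0.1333

The sequences differ at positions 5 (G/T), 15 (A/T), 22 (G/C), 26 (C/G).
There are 4 differences over 30 sites, so p = 4/30 = 0.1333.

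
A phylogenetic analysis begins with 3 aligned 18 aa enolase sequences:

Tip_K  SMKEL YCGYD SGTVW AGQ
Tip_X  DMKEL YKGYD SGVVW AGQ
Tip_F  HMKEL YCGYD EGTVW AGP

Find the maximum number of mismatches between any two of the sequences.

5

Pairwise Hamming distances:
  Tip_K vs Tip_X: 3
  Tip_K vs Tip_F: 3
  Tip_X vs Tip_F: 5
The largest is 5, between Tip_X and Tip_F.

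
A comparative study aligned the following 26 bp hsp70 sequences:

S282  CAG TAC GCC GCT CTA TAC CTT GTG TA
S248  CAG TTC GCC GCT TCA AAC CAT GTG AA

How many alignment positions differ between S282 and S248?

6

The sequences differ at positions 5 (A/T), 13 (C/T), 14 (T/C), 16 (T/A), 20 (T/A), 25 (T/A).
That gives 6 mismatches out of 26 aligned sites, so the Hamming distance is 6.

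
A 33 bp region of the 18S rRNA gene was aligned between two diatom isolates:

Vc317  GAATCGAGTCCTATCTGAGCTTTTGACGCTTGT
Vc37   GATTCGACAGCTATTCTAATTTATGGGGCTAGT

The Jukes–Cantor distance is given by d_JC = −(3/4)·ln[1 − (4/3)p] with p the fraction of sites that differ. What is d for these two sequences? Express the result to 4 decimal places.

Mismatches occur at site 3 (A/T), site 8 (G/C), site 9 (T/A), site 10 (C/G), site 15 (C/T), site 16 (T/C), site 17 (G/T), site 19 (G/A), site 20 (C/T), site 23 (T/A), site 26 (A/G), site 27 (C/G), site 31 (T/A).
p = 13/33 = 0.393939.
d = −0.75 · ln(1 − (4/3)·0.393939) = −0.75 · ln(0.474748) = −0.75 · (-0.744971) = 0.5587.

0.5587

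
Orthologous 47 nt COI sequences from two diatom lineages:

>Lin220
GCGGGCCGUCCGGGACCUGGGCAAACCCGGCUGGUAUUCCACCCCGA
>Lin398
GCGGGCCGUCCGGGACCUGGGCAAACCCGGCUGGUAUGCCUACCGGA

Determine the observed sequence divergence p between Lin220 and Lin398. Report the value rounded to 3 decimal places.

Differing sites — 38:U/G; 41:A/U; 42:C/A; 45:C/G.
There are 4 differences over 47 sites, so p = 4/47 = 0.085.

0.085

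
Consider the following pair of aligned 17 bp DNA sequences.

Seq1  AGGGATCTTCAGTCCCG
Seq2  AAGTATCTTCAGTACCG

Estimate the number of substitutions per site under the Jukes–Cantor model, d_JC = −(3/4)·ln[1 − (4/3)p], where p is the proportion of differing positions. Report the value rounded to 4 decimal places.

0.2012

The sequences differ at positions 2 (G/A), 4 (G/T), 14 (C/A).
p = 3/17 = 0.176471.
d = −0.75 · ln(1 − (4/3)·0.176471) = −0.75 · ln(0.764705) = −0.75 · (-0.268265) = 0.2012.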